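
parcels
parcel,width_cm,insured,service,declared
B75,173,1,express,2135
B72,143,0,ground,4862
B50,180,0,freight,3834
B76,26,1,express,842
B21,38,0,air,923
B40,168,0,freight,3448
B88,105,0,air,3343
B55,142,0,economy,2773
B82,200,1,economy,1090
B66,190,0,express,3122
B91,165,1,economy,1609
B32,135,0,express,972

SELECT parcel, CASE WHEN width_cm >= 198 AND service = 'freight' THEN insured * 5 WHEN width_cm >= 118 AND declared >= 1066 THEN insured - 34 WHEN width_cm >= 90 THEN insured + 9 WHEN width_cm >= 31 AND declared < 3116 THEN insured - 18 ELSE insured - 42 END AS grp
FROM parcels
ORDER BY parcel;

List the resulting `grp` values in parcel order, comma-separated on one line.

-18, 9, -34, -34, -34, -34, -34, -33, -41, -33, 9, -33

parcel=B21: width_cm >= 31 AND declared < 3116 → -18
parcel=B32: width_cm >= 90 → 9
parcel=B40: width_cm >= 118 AND declared >= 1066 → -34
parcel=B50: width_cm >= 118 AND declared >= 1066 → -34
parcel=B55: width_cm >= 118 AND declared >= 1066 → -34
parcel=B66: width_cm >= 118 AND declared >= 1066 → -34
parcel=B72: width_cm >= 118 AND declared >= 1066 → -34
parcel=B75: width_cm >= 118 AND declared >= 1066 → -33
parcel=B76: ELSE → -41
parcel=B82: width_cm >= 118 AND declared >= 1066 → -33
parcel=B88: width_cm >= 90 → 9
parcel=B91: width_cm >= 118 AND declared >= 1066 → -33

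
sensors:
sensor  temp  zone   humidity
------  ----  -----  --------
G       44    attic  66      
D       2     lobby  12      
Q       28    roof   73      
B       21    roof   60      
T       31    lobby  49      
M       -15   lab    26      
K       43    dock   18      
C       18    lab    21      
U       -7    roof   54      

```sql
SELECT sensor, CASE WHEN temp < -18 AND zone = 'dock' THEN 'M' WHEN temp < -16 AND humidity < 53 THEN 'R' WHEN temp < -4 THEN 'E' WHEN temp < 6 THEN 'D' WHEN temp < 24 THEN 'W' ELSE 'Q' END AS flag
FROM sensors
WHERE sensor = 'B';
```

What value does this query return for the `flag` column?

W

sensor = B: temp=21, zone=roof, humidity=60.
temp < -18 AND zone = 'dock' → false
temp < -16 AND humidity < 53 → false
temp < -4 → false
temp < 6 → false
temp < 24 → true → W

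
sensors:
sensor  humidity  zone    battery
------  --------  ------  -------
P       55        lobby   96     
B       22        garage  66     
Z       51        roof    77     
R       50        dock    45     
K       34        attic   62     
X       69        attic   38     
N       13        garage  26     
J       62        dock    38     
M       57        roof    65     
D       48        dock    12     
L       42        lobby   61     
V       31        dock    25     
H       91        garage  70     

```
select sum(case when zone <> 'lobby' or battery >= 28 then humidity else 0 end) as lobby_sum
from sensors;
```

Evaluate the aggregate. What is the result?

625

sensor=P: ✓ → 55
sensor=B: ✓ → 22
sensor=Z: ✓ → 51
sensor=R: ✓ → 50
sensor=K: ✓ → 34
sensor=X: ✓ → 69
sensor=N: ✓ → 13
sensor=J: ✓ → 62
sensor=M: ✓ → 57
sensor=D: ✓ → 48
sensor=L: ✓ → 42
sensor=V: ✓ → 31
sensor=H: ✓ → 91
lobby_sum = 55 + 22 + 51 + 50 + 34 + 69 + 13 + 62 + 57 + 48 + 42 + 31 + 91 = 625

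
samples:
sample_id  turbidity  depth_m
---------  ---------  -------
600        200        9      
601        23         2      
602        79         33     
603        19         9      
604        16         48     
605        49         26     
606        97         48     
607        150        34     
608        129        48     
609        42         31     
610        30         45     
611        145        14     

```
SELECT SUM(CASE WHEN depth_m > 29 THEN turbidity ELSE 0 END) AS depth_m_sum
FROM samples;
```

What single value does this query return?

543

sample_id=600: ✗
sample_id=601: ✗
sample_id=602: ✓ → 79
sample_id=603: ✗
sample_id=604: ✓ → 16
sample_id=605: ✗
sample_id=606: ✓ → 97
sample_id=607: ✓ → 150
sample_id=608: ✓ → 129
sample_id=609: ✓ → 42
sample_id=610: ✓ → 30
sample_id=611: ✗
depth_m_sum = 79 + 16 + 97 + 150 + 129 + 42 + 30 = 543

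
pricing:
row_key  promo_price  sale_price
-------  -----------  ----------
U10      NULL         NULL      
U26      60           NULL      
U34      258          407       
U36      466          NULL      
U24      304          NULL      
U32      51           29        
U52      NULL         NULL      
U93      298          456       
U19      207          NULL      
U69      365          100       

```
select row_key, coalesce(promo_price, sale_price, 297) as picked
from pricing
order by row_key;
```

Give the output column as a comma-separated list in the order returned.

297, 207, 304, 60, 51, 258, 466, 297, 365, 298

row_key=U10: promo_price=NULL, sale_price=NULL, → literal 297 → 297
row_key=U19: promo_price=207 → 207
row_key=U24: promo_price=304 → 304
row_key=U26: promo_price=60 → 60
row_key=U32: promo_price=51 → 51
row_key=U34: promo_price=258 → 258
row_key=U36: promo_price=466 → 466
row_key=U52: promo_price=NULL, sale_price=NULL, → literal 297 → 297
row_key=U69: promo_price=365 → 365
row_key=U93: promo_price=298 → 298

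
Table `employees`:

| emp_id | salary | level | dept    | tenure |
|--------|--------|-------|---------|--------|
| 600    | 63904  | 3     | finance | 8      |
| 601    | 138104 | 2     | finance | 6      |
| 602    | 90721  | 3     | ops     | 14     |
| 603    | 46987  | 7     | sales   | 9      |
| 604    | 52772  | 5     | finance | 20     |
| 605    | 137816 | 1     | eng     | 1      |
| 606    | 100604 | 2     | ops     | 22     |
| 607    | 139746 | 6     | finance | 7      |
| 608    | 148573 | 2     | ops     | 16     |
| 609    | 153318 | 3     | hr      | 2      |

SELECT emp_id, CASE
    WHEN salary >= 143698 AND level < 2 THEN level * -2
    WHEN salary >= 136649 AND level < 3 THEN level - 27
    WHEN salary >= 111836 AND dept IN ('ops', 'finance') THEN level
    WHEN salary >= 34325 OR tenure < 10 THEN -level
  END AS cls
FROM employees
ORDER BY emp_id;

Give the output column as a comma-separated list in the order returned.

emp_id=600: salary >= 34325 OR tenure < 10 → -3
emp_id=601: salary >= 136649 AND level < 3 → -25
emp_id=602: salary >= 34325 OR tenure < 10 → -3
emp_id=603: salary >= 34325 OR tenure < 10 → -7
emp_id=604: salary >= 34325 OR tenure < 10 → -5
emp_id=605: salary >= 136649 AND level < 3 → -26
emp_id=606: salary >= 34325 OR tenure < 10 → -2
emp_id=607: salary >= 111836 AND dept IN ('ops', 'finance') → 6
emp_id=608: salary >= 136649 AND level < 3 → -25
emp_id=609: salary >= 34325 OR tenure < 10 → -3

-3, -25, -3, -7, -5, -26, -2, 6, -25, -3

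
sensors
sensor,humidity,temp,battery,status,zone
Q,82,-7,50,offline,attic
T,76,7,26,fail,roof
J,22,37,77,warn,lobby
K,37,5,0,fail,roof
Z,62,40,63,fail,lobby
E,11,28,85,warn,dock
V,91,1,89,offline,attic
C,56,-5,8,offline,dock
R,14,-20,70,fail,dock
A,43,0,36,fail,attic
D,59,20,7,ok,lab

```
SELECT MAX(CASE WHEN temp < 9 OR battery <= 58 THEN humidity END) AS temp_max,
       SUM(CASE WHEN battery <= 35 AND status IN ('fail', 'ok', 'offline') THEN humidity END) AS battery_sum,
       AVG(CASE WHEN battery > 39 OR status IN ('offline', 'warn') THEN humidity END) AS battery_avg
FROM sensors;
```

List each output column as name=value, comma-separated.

temp_max=91, battery_sum=228, battery_avg=48.2857142857

[temp_max: temp < 9 OR battery <= 58]
sensor=Q: ✓ → 82
sensor=T: ✓ → 76
sensor=J: ✗
sensor=K: ✓ → 37
sensor=Z: ✗
sensor=E: ✗
sensor=V: ✓ → 91
sensor=C: ✓ → 56
sensor=R: ✓ → 14
sensor=A: ✓ → 43
sensor=D: ✓ → 59
temp_max = MAX(82, 76, 37, 91, 56, 14, 43, 59) = 91
—
[battery_sum: battery <= 35 AND status IN ('fail', 'ok', 'offline')]
sensor=Q: ✗
sensor=T: ✓ → 76
sensor=J: ✗
sensor=K: ✓ → 37
sensor=Z: ✗
sensor=E: ✗
sensor=V: ✗
sensor=C: ✓ → 56
sensor=R: ✗
sensor=A: ✗
sensor=D: ✓ → 59
battery_sum = 76 + 37 + 56 + 59 = 228
—
[battery_avg: battery > 39 OR status IN ('offline', 'warn')]
sensor=Q: ✓ → 82
sensor=T: ✗
sensor=J: ✓ → 22
sensor=K: ✗
sensor=Z: ✓ → 62
sensor=E: ✓ → 11
sensor=V: ✓ → 91
sensor=C: ✓ → 56
sensor=R: ✓ → 14
sensor=A: ✗
sensor=D: ✗
battery_avg = (82 + 22 + 62 + 11 + 91 + 56 + 14) / 7 = 48.2857142857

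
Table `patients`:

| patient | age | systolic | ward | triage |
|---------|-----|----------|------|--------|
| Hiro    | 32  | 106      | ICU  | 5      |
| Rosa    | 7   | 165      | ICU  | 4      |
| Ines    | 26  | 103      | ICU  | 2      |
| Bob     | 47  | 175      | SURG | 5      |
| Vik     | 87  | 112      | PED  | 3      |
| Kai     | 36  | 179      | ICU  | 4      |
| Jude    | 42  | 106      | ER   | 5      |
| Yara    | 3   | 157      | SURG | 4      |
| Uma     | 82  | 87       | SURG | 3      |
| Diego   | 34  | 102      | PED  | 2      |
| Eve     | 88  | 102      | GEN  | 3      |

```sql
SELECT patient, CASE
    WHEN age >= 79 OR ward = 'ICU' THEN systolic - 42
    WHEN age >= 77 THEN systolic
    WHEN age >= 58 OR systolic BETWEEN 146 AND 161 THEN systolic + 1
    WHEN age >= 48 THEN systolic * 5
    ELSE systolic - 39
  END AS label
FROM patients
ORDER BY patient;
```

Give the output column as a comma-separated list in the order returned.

136, 63, 60, 64, 61, 67, 137, 123, 45, 70, 158

patient=Bob: ELSE → 136
patient=Diego: ELSE → 63
patient=Eve: age >= 79 OR ward = 'ICU' → 60
patient=Hiro: age >= 79 OR ward = 'ICU' → 64
patient=Ines: age >= 79 OR ward = 'ICU' → 61
patient=Jude: ELSE → 67
patient=Kai: age >= 79 OR ward = 'ICU' → 137
patient=Rosa: age >= 79 OR ward = 'ICU' → 123
patient=Uma: age >= 79 OR ward = 'ICU' → 45
patient=Vik: age >= 79 OR ward = 'ICU' → 70
patient=Yara: age >= 58 OR systolic BETWEEN 146 AND 161 → 158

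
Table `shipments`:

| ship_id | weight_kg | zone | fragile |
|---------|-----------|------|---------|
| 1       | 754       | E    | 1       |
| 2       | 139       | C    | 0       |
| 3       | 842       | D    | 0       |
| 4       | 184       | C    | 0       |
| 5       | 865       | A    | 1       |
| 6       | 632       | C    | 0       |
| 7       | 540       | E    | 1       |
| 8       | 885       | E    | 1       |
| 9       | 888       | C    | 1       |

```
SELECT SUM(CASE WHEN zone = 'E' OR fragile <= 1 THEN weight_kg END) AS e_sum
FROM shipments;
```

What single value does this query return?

ship_id=1: ✓ → 754
ship_id=2: ✓ → 139
ship_id=3: ✓ → 842
ship_id=4: ✓ → 184
ship_id=5: ✓ → 865
ship_id=6: ✓ → 632
ship_id=7: ✓ → 540
ship_id=8: ✓ → 885
ship_id=9: ✓ → 888
e_sum = 754 + 139 + 842 + 184 + 865 + 632 + 540 + 885 + 888 = 5729

5729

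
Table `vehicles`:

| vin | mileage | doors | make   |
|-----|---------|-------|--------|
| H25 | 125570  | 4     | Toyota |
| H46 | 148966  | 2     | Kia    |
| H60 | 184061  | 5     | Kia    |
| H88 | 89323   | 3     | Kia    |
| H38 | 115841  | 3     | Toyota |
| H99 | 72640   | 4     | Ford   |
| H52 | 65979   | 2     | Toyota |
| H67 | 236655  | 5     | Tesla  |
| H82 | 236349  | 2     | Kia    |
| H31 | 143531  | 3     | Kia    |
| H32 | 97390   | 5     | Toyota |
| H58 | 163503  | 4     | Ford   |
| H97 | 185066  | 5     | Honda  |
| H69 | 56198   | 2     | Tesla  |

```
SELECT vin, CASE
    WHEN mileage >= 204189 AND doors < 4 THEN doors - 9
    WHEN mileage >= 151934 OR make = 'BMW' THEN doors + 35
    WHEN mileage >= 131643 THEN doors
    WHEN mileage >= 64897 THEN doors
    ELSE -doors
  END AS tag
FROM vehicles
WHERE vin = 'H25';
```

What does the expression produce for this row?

vin = H25: mileage=125570, doors=4, make=Toyota.
mileage >= 204189 AND doors < 4 → false
mileage >= 151934 OR make = 'BMW' → false
mileage >= 131643 → false
mileage >= 64897 → true → 4

4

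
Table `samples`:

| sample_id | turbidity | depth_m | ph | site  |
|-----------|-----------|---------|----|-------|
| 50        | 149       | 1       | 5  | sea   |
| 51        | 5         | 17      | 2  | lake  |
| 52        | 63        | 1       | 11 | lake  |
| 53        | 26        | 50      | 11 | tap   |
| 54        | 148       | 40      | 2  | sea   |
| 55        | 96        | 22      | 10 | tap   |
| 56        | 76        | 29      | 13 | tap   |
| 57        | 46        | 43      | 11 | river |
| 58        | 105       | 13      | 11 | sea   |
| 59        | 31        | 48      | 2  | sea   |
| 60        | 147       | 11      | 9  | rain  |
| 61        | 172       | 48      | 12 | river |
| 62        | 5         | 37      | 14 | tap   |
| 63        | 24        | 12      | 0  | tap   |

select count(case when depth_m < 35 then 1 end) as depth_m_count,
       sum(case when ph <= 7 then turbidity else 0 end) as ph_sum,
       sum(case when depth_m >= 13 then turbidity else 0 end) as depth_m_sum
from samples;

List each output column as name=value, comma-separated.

depth_m_count=8, ph_sum=357, depth_m_sum=710

[depth_m_count: depth_m < 35]
sample_id=50: ✓ → 1
sample_id=51: ✓ → 1
sample_id=52: ✓ → 1
sample_id=53: ✗
sample_id=54: ✗
sample_id=55: ✓ → 1
sample_id=56: ✓ → 1
sample_id=57: ✗
sample_id=58: ✓ → 1
sample_id=59: ✗
sample_id=60: ✓ → 1
sample_id=61: ✗
sample_id=62: ✗
sample_id=63: ✓ → 1
depth_m_count = COUNT(1, 1, 1, 1, 1, 1, 1, 1) = 8
—
[ph_sum: ph <= 7]
sample_id=50: ✓ → 149
sample_id=51: ✓ → 5
sample_id=52: ✗
sample_id=53: ✗
sample_id=54: ✓ → 148
sample_id=55: ✗
sample_id=56: ✗
sample_id=57: ✗
sample_id=58: ✗
sample_id=59: ✓ → 31
sample_id=60: ✗
sample_id=61: ✗
sample_id=62: ✗
sample_id=63: ✓ → 24
ph_sum = 149 + 5 + 148 + 31 + 24 = 357
—
[depth_m_sum: depth_m >= 13]
sample_id=50: ✗
sample_id=51: ✓ → 5
sample_id=52: ✗
sample_id=53: ✓ → 26
sample_id=54: ✓ → 148
sample_id=55: ✓ → 96
sample_id=56: ✓ → 76
sample_id=57: ✓ → 46
sample_id=58: ✓ → 105
sample_id=59: ✓ → 31
sample_id=60: ✗
sample_id=61: ✓ → 172
sample_id=62: ✓ → 5
sample_id=63: ✗
depth_m_sum = 5 + 26 + 148 + 96 + 76 + 46 + 105 + 31 + 172 + 5 = 710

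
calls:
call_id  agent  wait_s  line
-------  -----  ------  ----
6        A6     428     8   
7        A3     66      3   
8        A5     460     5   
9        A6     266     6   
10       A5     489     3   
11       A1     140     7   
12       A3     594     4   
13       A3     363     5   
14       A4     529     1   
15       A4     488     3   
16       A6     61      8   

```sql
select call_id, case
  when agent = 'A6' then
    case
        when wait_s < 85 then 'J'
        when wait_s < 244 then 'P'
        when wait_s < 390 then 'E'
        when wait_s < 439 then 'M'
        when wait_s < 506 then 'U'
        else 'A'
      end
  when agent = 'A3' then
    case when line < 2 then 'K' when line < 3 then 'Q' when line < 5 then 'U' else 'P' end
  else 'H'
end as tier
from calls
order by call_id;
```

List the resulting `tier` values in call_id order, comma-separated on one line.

M, U, H, E, H, H, U, P, H, H, J

call_id=6: agent='A6' → inner[wait_s < 439] → M
call_id=7: agent='A3' → inner[line < 5] → U
call_id=8: agent='A5' → outer ELSE → H
call_id=9: agent='A6' → inner[wait_s < 390] → E
call_id=10: agent='A5' → outer ELSE → H
call_id=11: agent='A1' → outer ELSE → H
call_id=12: agent='A3' → inner[line < 5] → U
call_id=13: agent='A3' → inner[ELSE] → P
call_id=14: agent='A4' → outer ELSE → H
call_id=15: agent='A4' → outer ELSE → H
call_id=16: agent='A6' → inner[wait_s < 85] → J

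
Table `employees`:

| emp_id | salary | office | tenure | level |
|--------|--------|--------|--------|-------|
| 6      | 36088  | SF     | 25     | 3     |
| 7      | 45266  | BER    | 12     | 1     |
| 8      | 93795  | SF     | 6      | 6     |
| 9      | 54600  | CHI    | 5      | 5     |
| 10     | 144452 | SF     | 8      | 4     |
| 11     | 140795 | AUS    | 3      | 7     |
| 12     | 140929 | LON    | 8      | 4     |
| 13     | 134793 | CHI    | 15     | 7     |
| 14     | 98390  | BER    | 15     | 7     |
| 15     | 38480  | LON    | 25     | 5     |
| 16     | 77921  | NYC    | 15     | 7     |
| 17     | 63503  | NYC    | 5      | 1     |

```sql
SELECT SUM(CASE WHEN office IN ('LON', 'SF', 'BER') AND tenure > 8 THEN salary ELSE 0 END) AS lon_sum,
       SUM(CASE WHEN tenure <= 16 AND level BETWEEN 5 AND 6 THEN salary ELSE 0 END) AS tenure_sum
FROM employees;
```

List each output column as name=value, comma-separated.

lon_sum=218224, tenure_sum=148395

[lon_sum: office IN ('LON', 'SF', 'BER') AND tenure > 8]
emp_id=6: ✓ → 36088
emp_id=7: ✓ → 45266
emp_id=8: ✗
emp_id=9: ✗
emp_id=10: ✗
emp_id=11: ✗
emp_id=12: ✗
emp_id=13: ✗
emp_id=14: ✓ → 98390
emp_id=15: ✓ → 38480
emp_id=16: ✗
emp_id=17: ✗
lon_sum = 36088 + 45266 + 98390 + 38480 = 218224
—
[tenure_sum: tenure <= 16 AND level BETWEEN 5 AND 6]
emp_id=6: ✗
emp_id=7: ✗
emp_id=8: ✓ → 93795
emp_id=9: ✓ → 54600
emp_id=10: ✗
emp_id=11: ✗
emp_id=12: ✗
emp_id=13: ✗
emp_id=14: ✗
emp_id=15: ✗
emp_id=16: ✗
emp_id=17: ✗
tenure_sum = 93795 + 54600 = 148395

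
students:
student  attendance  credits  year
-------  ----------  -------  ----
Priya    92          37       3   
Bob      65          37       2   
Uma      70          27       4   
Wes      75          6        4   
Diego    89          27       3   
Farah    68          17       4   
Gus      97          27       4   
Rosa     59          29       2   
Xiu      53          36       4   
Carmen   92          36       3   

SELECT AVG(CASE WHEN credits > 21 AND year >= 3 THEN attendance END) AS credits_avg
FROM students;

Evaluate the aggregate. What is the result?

82.1666666667

student=Priya: ✓ → 92
student=Bob: ✗
student=Uma: ✓ → 70
student=Wes: ✗
student=Diego: ✓ → 89
student=Farah: ✗
student=Gus: ✓ → 97
student=Rosa: ✗
student=Xiu: ✓ → 53
student=Carmen: ✓ → 92
credits_avg = (92 + 70 + 89 + 97 + 53 + 92) / 6 = 82.1666666667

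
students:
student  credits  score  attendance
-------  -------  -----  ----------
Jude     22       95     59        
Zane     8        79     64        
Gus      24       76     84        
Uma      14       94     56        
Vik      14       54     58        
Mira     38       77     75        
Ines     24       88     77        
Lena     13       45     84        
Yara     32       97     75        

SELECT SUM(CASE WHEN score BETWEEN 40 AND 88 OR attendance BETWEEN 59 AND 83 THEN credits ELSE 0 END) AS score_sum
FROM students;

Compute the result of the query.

student=Jude: ✓ → 22
student=Zane: ✓ → 8
student=Gus: ✓ → 24
student=Uma: ✗
student=Vik: ✓ → 14
student=Mira: ✓ → 38
student=Ines: ✓ → 24
student=Lena: ✓ → 13
student=Yara: ✓ → 32
score_sum = 22 + 8 + 24 + 14 + 38 + 24 + 13 + 32 = 175

175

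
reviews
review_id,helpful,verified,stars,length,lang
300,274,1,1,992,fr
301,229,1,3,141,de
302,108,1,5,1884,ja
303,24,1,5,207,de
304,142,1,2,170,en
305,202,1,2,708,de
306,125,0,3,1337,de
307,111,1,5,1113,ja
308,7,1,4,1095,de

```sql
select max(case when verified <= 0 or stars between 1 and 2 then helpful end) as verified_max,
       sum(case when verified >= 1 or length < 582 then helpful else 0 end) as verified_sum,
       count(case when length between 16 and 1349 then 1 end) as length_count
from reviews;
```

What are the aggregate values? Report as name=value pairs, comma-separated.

[verified_max: verified <= 0 or stars between 1 and 2]
review_id=300: ✓ → 274
review_id=301: ✗
review_id=302: ✗
review_id=303: ✗
review_id=304: ✓ → 142
review_id=305: ✓ → 202
review_id=306: ✓ → 125
review_id=307: ✗
review_id=308: ✗
verified_max = MAX(274, 142, 202, 125) = 274
—
[verified_sum: verified >= 1 or length < 582]
review_id=300: ✓ → 274
review_id=301: ✓ → 229
review_id=302: ✓ → 108
review_id=303: ✓ → 24
review_id=304: ✓ → 142
review_id=305: ✓ → 202
review_id=306: ✗
review_id=307: ✓ → 111
review_id=308: ✓ → 7
verified_sum = 274 + 229 + 108 + 24 + 142 + 202 + 111 + 7 = 1097
—
[length_count: length between 16 and 1349]
review_id=300: ✓ → 1
review_id=301: ✓ → 1
review_id=302: ✗
review_id=303: ✓ → 1
review_id=304: ✓ → 1
review_id=305: ✓ → 1
review_id=306: ✓ → 1
review_id=307: ✓ → 1
review_id=308: ✓ → 1
length_count = COUNT(1, 1, 1, 1, 1, 1, 1, 1) = 8

verified_max=274, verified_sum=1097, length_count=8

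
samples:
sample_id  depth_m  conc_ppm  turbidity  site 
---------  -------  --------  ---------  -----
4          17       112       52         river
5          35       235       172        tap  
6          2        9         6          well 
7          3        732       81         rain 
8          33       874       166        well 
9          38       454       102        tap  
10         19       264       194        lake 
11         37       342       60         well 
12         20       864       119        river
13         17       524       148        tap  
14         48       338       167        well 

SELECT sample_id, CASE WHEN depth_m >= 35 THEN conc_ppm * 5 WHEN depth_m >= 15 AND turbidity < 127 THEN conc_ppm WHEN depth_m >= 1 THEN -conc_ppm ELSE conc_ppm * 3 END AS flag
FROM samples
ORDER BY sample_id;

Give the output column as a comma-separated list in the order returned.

sample_id=4: depth_m >= 15 AND turbidity < 127 → 112
sample_id=5: depth_m >= 35 → 1175
sample_id=6: depth_m >= 1 → -9
sample_id=7: depth_m >= 1 → -732
sample_id=8: depth_m >= 1 → -874
sample_id=9: depth_m >= 35 → 2270
sample_id=10: depth_m >= 1 → -264
sample_id=11: depth_m >= 35 → 1710
sample_id=12: depth_m >= 15 AND turbidity < 127 → 864
sample_id=13: depth_m >= 1 → -524
sample_id=14: depth_m >= 35 → 1690

112, 1175, -9, -732, -874, 2270, -264, 1710, 864, -524, 1690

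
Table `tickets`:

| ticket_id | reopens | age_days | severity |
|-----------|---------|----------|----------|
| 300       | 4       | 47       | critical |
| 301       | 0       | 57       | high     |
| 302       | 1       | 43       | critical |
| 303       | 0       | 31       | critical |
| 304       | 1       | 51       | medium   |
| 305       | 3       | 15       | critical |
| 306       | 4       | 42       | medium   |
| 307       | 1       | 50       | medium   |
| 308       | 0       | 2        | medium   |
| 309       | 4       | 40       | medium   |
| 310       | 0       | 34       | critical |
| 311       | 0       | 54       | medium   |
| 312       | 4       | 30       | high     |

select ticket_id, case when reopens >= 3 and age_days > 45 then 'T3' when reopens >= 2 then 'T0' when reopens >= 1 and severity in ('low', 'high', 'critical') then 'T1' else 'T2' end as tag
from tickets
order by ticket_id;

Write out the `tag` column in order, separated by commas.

T3, T2, T1, T2, T2, T0, T0, T2, T2, T0, T2, T2, T0

ticket_id=300: reopens >= 3 and age_days > 45 → T3
ticket_id=301: ELSE → T2
ticket_id=302: reopens >= 1 and severity in ('low', 'high', 'critical') → T1
ticket_id=303: ELSE → T2
ticket_id=304: ELSE → T2
ticket_id=305: reopens >= 2 → T0
ticket_id=306: reopens >= 2 → T0
ticket_id=307: ELSE → T2
ticket_id=308: ELSE → T2
ticket_id=309: reopens >= 2 → T0
ticket_id=310: ELSE → T2
ticket_id=311: ELSE → T2
ticket_id=312: reopens >= 2 → T0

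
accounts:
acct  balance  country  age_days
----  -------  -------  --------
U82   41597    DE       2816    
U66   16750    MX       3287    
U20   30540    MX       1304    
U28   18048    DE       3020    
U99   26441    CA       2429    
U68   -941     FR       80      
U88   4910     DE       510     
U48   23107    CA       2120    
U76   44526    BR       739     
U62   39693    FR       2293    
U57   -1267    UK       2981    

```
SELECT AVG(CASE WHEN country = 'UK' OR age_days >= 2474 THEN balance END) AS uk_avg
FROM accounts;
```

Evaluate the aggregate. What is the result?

acct=U82: ✓ → 41597
acct=U66: ✓ → 16750
acct=U20: ✗
acct=U28: ✓ → 18048
acct=U99: ✗
acct=U68: ✗
acct=U88: ✗
acct=U48: ✗
acct=U76: ✗
acct=U62: ✗
acct=U57: ✓ → -1267
uk_avg = (41597 + 16750 + 18048 + -1267) / 4 = 18782

18782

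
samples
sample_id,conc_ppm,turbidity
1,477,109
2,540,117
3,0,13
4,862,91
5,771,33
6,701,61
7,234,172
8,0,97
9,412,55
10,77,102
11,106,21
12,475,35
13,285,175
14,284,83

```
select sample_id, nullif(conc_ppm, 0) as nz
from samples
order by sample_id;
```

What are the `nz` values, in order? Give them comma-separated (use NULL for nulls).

477, 540, NULL, 862, 771, 701, 234, NULL, 412, 77, 106, 475, 285, 284

sample_id=1: conc_ppm=477 vs 0: differ → 477
sample_id=2: conc_ppm=540 vs 0: differ → 540
sample_id=3: conc_ppm=0 vs 0: equal → NULL
sample_id=4: conc_ppm=862 vs 0: differ → 862
sample_id=5: conc_ppm=771 vs 0: differ → 771
sample_id=6: conc_ppm=701 vs 0: differ → 701
sample_id=7: conc_ppm=234 vs 0: differ → 234
sample_id=8: conc_ppm=0 vs 0: equal → NULL
sample_id=9: conc_ppm=412 vs 0: differ → 412
sample_id=10: conc_ppm=77 vs 0: differ → 77
sample_id=11: conc_ppm=106 vs 0: differ → 106
sample_id=12: conc_ppm=475 vs 0: differ → 475
sample_id=13: conc_ppm=285 vs 0: differ → 285
sample_id=14: conc_ppm=284 vs 0: differ → 284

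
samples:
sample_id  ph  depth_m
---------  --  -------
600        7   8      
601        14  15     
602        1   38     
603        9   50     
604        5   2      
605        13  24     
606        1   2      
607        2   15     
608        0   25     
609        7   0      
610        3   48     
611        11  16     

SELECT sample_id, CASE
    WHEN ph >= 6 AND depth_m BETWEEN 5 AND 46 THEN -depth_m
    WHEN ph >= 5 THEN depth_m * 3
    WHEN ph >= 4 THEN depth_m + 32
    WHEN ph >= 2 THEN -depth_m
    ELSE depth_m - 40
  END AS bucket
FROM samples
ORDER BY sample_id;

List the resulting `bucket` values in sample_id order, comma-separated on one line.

sample_id=600: ph >= 6 AND depth_m BETWEEN 5 AND 46 → -8
sample_id=601: ph >= 6 AND depth_m BETWEEN 5 AND 46 → -15
sample_id=602: ELSE → -2
sample_id=603: ph >= 5 → 150
sample_id=604: ph >= 5 → 6
sample_id=605: ph >= 6 AND depth_m BETWEEN 5 AND 46 → -24
sample_id=606: ELSE → -38
sample_id=607: ph >= 2 → -15
sample_id=608: ELSE → -15
sample_id=609: ph >= 5 → 0
sample_id=610: ph >= 2 → -48
sample_id=611: ph >= 6 AND depth_m BETWEEN 5 AND 46 → -16

-8, -15, -2, 150, 6, -24, -38, -15, -15, 0, -48, -16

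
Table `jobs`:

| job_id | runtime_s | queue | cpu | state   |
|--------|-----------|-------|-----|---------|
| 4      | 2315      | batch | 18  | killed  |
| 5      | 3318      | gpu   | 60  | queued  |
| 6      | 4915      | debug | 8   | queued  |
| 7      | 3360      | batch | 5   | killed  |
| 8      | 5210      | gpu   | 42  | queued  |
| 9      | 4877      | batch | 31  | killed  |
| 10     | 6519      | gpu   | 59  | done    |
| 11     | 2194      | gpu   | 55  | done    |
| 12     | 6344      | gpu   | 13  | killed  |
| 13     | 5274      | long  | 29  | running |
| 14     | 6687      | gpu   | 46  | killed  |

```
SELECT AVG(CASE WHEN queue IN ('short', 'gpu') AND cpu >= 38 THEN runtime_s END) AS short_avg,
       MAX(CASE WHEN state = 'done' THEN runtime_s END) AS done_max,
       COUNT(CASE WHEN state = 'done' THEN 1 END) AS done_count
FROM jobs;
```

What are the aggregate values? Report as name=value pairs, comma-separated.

short_avg=4785.6, done_max=6519, done_count=2

[short_avg: queue IN ('short', 'gpu') AND cpu >= 38]
job_id=4: ✗
job_id=5: ✓ → 3318
job_id=6: ✗
job_id=7: ✗
job_id=8: ✓ → 5210
job_id=9: ✗
job_id=10: ✓ → 6519
job_id=11: ✓ → 2194
job_id=12: ✗
job_id=13: ✗
job_id=14: ✓ → 6687
short_avg = (3318 + 5210 + 6519 + 2194 + 6687) / 5 = 4785.6
—
[done_max: state = 'done']
job_id=4: ✗
job_id=5: ✗
job_id=6: ✗
job_id=7: ✗
job_id=8: ✗
job_id=9: ✗
job_id=10: ✓ → 6519
job_id=11: ✓ → 2194
job_id=12: ✗
job_id=13: ✗
job_id=14: ✗
done_max = MAX(6519, 2194) = 6519
—
[done_count: state = 'done']
job_id=4: ✗
job_id=5: ✗
job_id=6: ✗
job_id=7: ✗
job_id=8: ✗
job_id=9: ✗
job_id=10: ✓ → 1
job_id=11: ✓ → 1
job_id=12: ✗
job_id=13: ✗
job_id=14: ✗
done_count = COUNT(1, 1) = 2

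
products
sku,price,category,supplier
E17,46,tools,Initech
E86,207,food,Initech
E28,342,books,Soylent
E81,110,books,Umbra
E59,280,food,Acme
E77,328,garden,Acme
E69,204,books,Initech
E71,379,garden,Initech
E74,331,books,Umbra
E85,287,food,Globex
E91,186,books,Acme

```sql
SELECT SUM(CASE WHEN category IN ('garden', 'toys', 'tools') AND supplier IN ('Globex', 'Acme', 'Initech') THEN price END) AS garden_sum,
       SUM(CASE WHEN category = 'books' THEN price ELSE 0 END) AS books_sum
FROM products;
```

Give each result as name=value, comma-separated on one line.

garden_sum=753, books_sum=1173

[garden_sum: category IN ('garden', 'toys', 'tools') AND supplier IN ('Globex', 'Acme', 'Initech')]
sku=E17: ✓ → 46
sku=E86: ✗
sku=E28: ✗
sku=E81: ✗
sku=E59: ✗
sku=E77: ✓ → 328
sku=E69: ✗
sku=E71: ✓ → 379
sku=E74: ✗
sku=E85: ✗
sku=E91: ✗
garden_sum = 46 + 328 + 379 = 753
—
[books_sum: category = 'books']
sku=E17: ✗
sku=E86: ✗
sku=E28: ✓ → 342
sku=E81: ✓ → 110
sku=E59: ✗
sku=E77: ✗
sku=E69: ✓ → 204
sku=E71: ✗
sku=E74: ✓ → 331
sku=E85: ✗
sku=E91: ✓ → 186
books_sum = 342 + 110 + 204 + 331 + 186 = 1173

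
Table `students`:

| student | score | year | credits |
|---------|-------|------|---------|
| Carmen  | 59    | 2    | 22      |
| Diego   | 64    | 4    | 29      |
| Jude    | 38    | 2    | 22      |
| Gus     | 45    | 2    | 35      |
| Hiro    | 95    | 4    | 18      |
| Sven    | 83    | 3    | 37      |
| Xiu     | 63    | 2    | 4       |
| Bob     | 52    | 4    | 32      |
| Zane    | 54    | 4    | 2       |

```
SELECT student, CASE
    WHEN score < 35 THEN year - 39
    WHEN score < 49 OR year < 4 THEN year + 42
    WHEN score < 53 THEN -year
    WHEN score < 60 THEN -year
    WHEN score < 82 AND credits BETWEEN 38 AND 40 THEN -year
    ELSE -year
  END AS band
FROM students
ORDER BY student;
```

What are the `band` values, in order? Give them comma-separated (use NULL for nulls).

-4, 44, -4, 44, -4, 44, 45, 44, -4

student=Bob: score < 53 → -4
student=Carmen: score < 49 OR year < 4 → 44
student=Diego: ELSE → -4
student=Gus: score < 49 OR year < 4 → 44
student=Hiro: ELSE → -4
student=Jude: score < 49 OR year < 4 → 44
student=Sven: score < 49 OR year < 4 → 45
student=Xiu: score < 49 OR year < 4 → 44
student=Zane: score < 60 → -4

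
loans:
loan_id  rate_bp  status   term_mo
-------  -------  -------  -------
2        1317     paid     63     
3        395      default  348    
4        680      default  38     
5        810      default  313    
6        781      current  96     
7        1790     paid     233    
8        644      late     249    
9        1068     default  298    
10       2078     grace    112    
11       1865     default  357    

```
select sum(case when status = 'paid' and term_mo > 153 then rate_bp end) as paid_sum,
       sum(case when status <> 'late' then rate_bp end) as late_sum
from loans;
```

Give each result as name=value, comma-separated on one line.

paid_sum=1790, late_sum=10784

[paid_sum: status = 'paid' and term_mo > 153]
loan_id=2: ✗
loan_id=3: ✗
loan_id=4: ✗
loan_id=5: ✗
loan_id=6: ✗
loan_id=7: ✓ → 1790
loan_id=8: ✗
loan_id=9: ✗
loan_id=10: ✗
loan_id=11: ✗
paid_sum = 1790
—
[late_sum: status <> 'late']
loan_id=2: ✓ → 1317
loan_id=3: ✓ → 395
loan_id=4: ✓ → 680
loan_id=5: ✓ → 810
loan_id=6: ✓ → 781
loan_id=7: ✓ → 1790
loan_id=8: ✗
loan_id=9: ✓ → 1068
loan_id=10: ✓ → 2078
loan_id=11: ✓ → 1865
late_sum = 1317 + 395 + 680 + 810 + 781 + 1790 + 1068 + 2078 + 1865 = 10784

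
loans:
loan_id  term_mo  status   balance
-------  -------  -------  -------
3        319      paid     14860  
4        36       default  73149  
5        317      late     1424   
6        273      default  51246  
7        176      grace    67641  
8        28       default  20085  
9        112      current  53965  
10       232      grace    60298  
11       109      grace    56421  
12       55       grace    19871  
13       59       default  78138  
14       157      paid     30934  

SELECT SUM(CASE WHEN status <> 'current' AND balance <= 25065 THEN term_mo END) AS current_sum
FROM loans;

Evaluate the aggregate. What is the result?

719

loan_id=3: ✓ → 319
loan_id=4: ✗
loan_id=5: ✓ → 317
loan_id=6: ✗
loan_id=7: ✗
loan_id=8: ✓ → 28
loan_id=9: ✗
loan_id=10: ✗
loan_id=11: ✗
loan_id=12: ✓ → 55
loan_id=13: ✗
loan_id=14: ✗
current_sum = 319 + 317 + 28 + 55 = 719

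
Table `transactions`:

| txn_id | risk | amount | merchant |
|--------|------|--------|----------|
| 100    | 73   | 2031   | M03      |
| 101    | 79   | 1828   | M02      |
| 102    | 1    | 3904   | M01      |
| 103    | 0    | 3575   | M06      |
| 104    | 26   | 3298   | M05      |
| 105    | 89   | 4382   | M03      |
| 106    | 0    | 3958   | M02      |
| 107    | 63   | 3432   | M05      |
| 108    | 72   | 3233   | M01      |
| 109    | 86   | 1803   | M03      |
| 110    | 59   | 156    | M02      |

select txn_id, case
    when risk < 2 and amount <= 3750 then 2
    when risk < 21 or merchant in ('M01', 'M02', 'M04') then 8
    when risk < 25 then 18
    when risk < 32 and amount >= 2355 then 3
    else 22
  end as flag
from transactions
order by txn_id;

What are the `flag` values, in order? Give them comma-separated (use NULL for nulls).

txn_id=100: ELSE → 22
txn_id=101: risk < 21 or merchant in ('M01', 'M02', 'M04') → 8
txn_id=102: risk < 21 or merchant in ('M01', 'M02', 'M04') → 8
txn_id=103: risk < 2 and amount <= 3750 → 2
txn_id=104: risk < 32 and amount >= 2355 → 3
txn_id=105: ELSE → 22
txn_id=106: risk < 21 or merchant in ('M01', 'M02', 'M04') → 8
txn_id=107: ELSE → 22
txn_id=108: risk < 21 or merchant in ('M01', 'M02', 'M04') → 8
txn_id=109: ELSE → 22
txn_id=110: risk < 21 or merchant in ('M01', 'M02', 'M04') → 8

22, 8, 8, 2, 3, 22, 8, 22, 8, 22, 8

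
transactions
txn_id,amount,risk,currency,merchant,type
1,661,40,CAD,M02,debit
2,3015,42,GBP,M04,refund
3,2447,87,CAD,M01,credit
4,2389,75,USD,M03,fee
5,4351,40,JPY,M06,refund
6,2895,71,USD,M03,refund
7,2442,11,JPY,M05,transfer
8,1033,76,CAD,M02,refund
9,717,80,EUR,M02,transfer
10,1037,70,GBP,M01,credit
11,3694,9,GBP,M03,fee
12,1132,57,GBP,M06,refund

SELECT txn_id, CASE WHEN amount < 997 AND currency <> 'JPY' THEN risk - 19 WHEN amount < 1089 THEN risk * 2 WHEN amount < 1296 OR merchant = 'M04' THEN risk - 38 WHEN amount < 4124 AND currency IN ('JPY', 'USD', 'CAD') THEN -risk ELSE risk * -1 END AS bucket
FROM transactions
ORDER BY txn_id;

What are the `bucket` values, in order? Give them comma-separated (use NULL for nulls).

txn_id=1: amount < 997 AND currency <> 'JPY' → 21
txn_id=2: amount < 1296 OR merchant = 'M04' → 4
txn_id=3: amount < 4124 AND currency IN ('JPY', 'USD', 'CAD') → -87
txn_id=4: amount < 4124 AND currency IN ('JPY', 'USD', 'CAD') → -75
txn_id=5: ELSE → -40
txn_id=6: amount < 4124 AND currency IN ('JPY', 'USD', 'CAD') → -71
txn_id=7: amount < 4124 AND currency IN ('JPY', 'USD', 'CAD') → -11
txn_id=8: amount < 1089 → 152
txn_id=9: amount < 997 AND currency <> 'JPY' → 61
txn_id=10: amount < 1089 → 140
txn_id=11: ELSE → -9
txn_id=12: amount < 1296 OR merchant = 'M04' → 19

21, 4, -87, -75, -40, -71, -11, 152, 61, 140, -9, 19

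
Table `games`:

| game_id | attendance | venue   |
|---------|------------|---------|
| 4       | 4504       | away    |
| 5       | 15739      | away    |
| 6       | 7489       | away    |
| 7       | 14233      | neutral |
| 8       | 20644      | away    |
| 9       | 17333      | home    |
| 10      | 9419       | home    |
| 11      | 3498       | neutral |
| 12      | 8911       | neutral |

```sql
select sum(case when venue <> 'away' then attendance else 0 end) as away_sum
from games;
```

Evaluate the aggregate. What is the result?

game_id=4: ✗
game_id=5: ✗
game_id=6: ✗
game_id=7: ✓ → 14233
game_id=8: ✗
game_id=9: ✓ → 17333
game_id=10: ✓ → 9419
game_id=11: ✓ → 3498
game_id=12: ✓ → 8911
away_sum = 14233 + 17333 + 9419 + 3498 + 8911 = 53394

53394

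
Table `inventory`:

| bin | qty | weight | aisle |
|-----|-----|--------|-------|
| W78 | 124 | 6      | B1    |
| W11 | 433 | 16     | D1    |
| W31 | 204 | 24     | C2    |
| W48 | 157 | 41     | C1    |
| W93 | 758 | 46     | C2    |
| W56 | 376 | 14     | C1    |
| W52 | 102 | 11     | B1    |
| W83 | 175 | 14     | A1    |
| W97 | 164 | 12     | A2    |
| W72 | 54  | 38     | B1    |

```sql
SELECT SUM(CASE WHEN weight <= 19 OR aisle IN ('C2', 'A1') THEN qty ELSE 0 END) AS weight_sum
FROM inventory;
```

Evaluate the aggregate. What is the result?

2336

bin=W78: ✓ → 124
bin=W11: ✓ → 433
bin=W31: ✓ → 204
bin=W48: ✗
bin=W93: ✓ → 758
bin=W56: ✓ → 376
bin=W52: ✓ → 102
bin=W83: ✓ → 175
bin=W97: ✓ → 164
bin=W72: ✗
weight_sum = 124 + 433 + 204 + 758 + 376 + 102 + 175 + 164 = 2336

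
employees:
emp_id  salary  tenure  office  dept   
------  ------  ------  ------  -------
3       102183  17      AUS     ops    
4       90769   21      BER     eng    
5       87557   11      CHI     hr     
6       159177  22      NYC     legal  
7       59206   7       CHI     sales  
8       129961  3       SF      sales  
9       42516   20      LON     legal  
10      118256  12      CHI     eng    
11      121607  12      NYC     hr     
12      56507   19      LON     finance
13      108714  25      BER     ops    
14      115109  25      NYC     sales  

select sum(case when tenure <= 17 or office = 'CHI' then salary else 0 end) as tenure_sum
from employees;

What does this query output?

emp_id=3: ✓ → 102183
emp_id=4: ✗
emp_id=5: ✓ → 87557
emp_id=6: ✗
emp_id=7: ✓ → 59206
emp_id=8: ✓ → 129961
emp_id=9: ✗
emp_id=10: ✓ → 118256
emp_id=11: ✓ → 121607
emp_id=12: ✗
emp_id=13: ✗
emp_id=14: ✗
tenure_sum = 102183 + 87557 + 59206 + 129961 + 118256 + 121607 = 618770

618770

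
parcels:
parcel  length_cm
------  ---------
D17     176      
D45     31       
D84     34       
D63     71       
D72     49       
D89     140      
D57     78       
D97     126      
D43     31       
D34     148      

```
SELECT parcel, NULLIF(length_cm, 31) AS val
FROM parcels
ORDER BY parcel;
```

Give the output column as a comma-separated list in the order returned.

parcel=D17: length_cm=176 vs 31: differ → 176
parcel=D34: length_cm=148 vs 31: differ → 148
parcel=D43: length_cm=31 vs 31: equal → NULL
parcel=D45: length_cm=31 vs 31: equal → NULL
parcel=D57: length_cm=78 vs 31: differ → 78
parcel=D63: length_cm=71 vs 31: differ → 71
parcel=D72: length_cm=49 vs 31: differ → 49
parcel=D84: length_cm=34 vs 31: differ → 34
parcel=D89: length_cm=140 vs 31: differ → 140
parcel=D97: length_cm=126 vs 31: differ → 126

176, 148, NULL, NULL, 78, 71, 49, 34, 140, 126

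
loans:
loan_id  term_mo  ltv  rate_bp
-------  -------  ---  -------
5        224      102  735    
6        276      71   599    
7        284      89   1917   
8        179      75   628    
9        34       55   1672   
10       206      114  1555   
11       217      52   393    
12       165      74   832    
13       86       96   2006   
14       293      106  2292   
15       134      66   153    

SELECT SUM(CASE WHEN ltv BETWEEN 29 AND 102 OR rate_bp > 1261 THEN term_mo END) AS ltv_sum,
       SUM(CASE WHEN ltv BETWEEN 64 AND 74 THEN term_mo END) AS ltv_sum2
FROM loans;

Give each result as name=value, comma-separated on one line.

[ltv_sum: ltv BETWEEN 29 AND 102 OR rate_bp > 1261]
loan_id=5: ✓ → 224
loan_id=6: ✓ → 276
loan_id=7: ✓ → 284
loan_id=8: ✓ → 179
loan_id=9: ✓ → 34
loan_id=10: ✓ → 206
loan_id=11: ✓ → 217
loan_id=12: ✓ → 165
loan_id=13: ✓ → 86
loan_id=14: ✓ → 293
loan_id=15: ✓ → 134
ltv_sum = 224 + 276 + 284 + 179 + 34 + 206 + 217 + 165 + 86 + 293 + 134 = 2098
—
[ltv_sum2: ltv BETWEEN 64 AND 74]
loan_id=5: ✗
loan_id=6: ✓ → 276
loan_id=7: ✗
loan_id=8: ✗
loan_id=9: ✗
loan_id=10: ✗
loan_id=11: ✗
loan_id=12: ✓ → 165
loan_id=13: ✗
loan_id=14: ✗
loan_id=15: ✓ → 134
ltv_sum2 = 276 + 165 + 134 = 575

ltv_sum=2098, ltv_sum2=575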